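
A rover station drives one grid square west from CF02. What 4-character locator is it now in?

Longitude square 0; −1 → -1, wraps to 9, carry into field.
Longitude field C = 2; −1 → 1 = B.
The latitude characters are unchanged.

BF92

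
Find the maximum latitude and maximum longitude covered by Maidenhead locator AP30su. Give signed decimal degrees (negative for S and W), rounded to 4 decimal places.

60.8750, -172.4167

Field A=0, P=15: +0·20° lon, +15·10° lat → SW at lon -180°, lat 60°.
Square 3, 0: +3·2° lon, +0·1° lat → SW at lon -174°, lat 60°.
Subsquare s=18, u=20: +18·0.0833333° lon, +20·0.0416667° lat → SW at lon -172.5°, lat 60.8333°.
Cell spans 0.0833333° lon × 0.0416667° lat. NE corner is SW corner plus one full cell.
latitude 60.8750, longitude -172.4167.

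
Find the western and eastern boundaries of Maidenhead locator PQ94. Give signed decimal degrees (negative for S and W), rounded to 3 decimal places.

138.000, 140.000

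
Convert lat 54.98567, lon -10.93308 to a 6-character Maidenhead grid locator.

Offset from 180°W / 90°S: lon 169.0669°, lat 144.9857°.
Field: 169.0669/20 → 8 → I, 144.9857/10 → 14 → O; chars IO.
Square: 9.0669/2 → 4, 4.9857/1 → 4; chars 44.
Subsquare: 1.0669/0.0833333 → 12 → m, 0.9857/0.0416667 → 23 → x; chars mx.

IO44mx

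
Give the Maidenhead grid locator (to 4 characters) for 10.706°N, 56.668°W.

GK10

Add 180° to longitude and 90° to latitude: 123.33, 100.71.
Field: lon ⌊123.33/20⌋ = 6 → G; lat ⌊100.71/10⌋ = 10 → K.
Square: lon ⌊3.33/2⌋ = 1; lat ⌊0.71/1⌋ = 0.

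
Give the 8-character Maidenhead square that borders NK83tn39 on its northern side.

NK83to30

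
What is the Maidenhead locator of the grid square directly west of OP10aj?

Longitude subsquare a = 0; −1 → -1, wraps to 23 = x, carry into square.
Longitude square 1; −1 → 0.
The latitude characters are unchanged.

OP00xj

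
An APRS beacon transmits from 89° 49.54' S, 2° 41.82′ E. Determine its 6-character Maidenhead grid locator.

JA10ie

Add 180° to longitude and 90° to latitude: 182.6970, 0.1743.
Field: 182.6970/20 → 9 → J, 0.1743/10 → 0 → A; chars JA.
Square: 2.6970/2 → 1, 0.1743/1 → 0; chars 10.
Subsquare: 0.6970/0.0833333 → 8 → i, 0.1743/0.0416667 → 4 → e; chars ie.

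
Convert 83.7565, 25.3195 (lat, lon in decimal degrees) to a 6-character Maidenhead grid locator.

Shift to the Maidenhead origin (180°W, 90°S): lon 205.3195, lat 173.7565.
Field: 205.3195/20 → 10 → K, 173.7565/10 → 17 → R; chars KR.
Square: 5.3195/2 → 2, 3.7565/1 → 3; chars 23.
Subsquare: 1.3195/0.0833333 → 15 → p, 0.7565/0.0416667 → 18 → s; chars ps.

KR23ps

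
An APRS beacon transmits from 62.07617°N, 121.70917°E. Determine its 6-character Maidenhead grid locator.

Add 180° to longitude and 90° to latitude: 301.7092, 152.0762.
Field: lon ⌊301.7092/20⌋ = 15 → P; lat ⌊152.0762/10⌋ = 15 → P.
Square: lon ⌊1.7092/2⌋ = 0; lat ⌊2.0762/1⌋ = 2.
Subsquare: lon ⌊1.7092/0.0833333⌋ = 20 → u; lat ⌊0.0762/0.0416667⌋ = 1 → b.

PP02ub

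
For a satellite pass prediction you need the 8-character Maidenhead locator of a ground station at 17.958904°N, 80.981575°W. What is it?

Add 180° to longitude and 90° to latitude: 99.01842, 107.95890.
Field: lon ⌊99.01842/20⌋ = 4 → E; lat ⌊107.95890/10⌋ = 10 → K.
Square: lon ⌊19.01842/2⌋ = 9; lat ⌊7.95890/1⌋ = 7.
Subsquare: lon ⌊1.01842/0.0833333⌋ = 12 → m; lat ⌊0.95890/0.0416667⌋ = 23 → x.
Extended square: lon ⌊0.01842/0.00833333⌋ = 2; lat ⌊0.00057/0.00416667⌋ = 0.

EK97mx20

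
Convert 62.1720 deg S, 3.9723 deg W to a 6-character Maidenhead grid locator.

Offset from 180°W / 90°S: lon 176.0277°, lat 27.8280°.
Field (20°×10°, letters A–R): lon ⌊176.0277/20⌋ = 8 → I; lat ⌊27.8280/10⌋ = 2 → C.
Square (2°×1°, digits 0–9): lon ⌊16.0277/2⌋ = 8; lat ⌊7.8280/1⌋ = 7.
Subsquare (5′×2.5′, letters a–x): lon ⌊0.0277/0.0833333⌋ = 0 → a; lat ⌊0.8280/0.0416667⌋ = 19 → t.

IC87at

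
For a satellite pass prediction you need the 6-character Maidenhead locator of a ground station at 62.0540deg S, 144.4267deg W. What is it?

BC77sw

Offset from 180°W / 90°S: lon 35.5733°, lat 27.9460°.
Field: lon ⌊35.5733/20⌋ = 1 → B; lat ⌊27.9460/10⌋ = 2 → C.
Square: lon ⌊15.5733/2⌋ = 7; lat ⌊7.9460/1⌋ = 7.
Subsquare: lon ⌊1.5733/0.0833333⌋ = 18 → s; lat ⌊0.9460/0.0416667⌋ = 22 → w.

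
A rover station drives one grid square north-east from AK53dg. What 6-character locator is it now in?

Longitude subsquare d = 3; +1 → 4 = e.
Latitude subsquare g = 6; +1 → 7 = h.

AK53eh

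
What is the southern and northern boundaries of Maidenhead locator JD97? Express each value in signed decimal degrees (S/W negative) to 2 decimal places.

-53.00, -52.00

Field J=9, D=3: +9·20° lon, +3·10° lat → SW at lon 0°, lat -60°.
Square 9, 7: +9·2° lon, +7·1° lat → SW at lon 18°, lat -53°.
Cell spans 2° lon × 1° lat.
south -53.00, north -52.00.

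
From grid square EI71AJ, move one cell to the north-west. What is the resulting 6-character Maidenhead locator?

EI61xk

Longitude subsquare a = 0; −1 → -1, wraps to 23 = x, carry into square.
Longitude square 7; −1 → 6.
Latitude subsquare j = 9; +1 → 10 = k.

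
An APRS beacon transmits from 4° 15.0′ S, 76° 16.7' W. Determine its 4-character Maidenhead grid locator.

FI15

Offset from 180°W / 90°S: lon 103.72°, lat 85.75°.
Field: lon ⌊103.72/20⌋ = 5 → F; lat ⌊85.75/10⌋ = 8 → I.
Square: lon ⌊3.72/2⌋ = 1; lat ⌊5.75/1⌋ = 5.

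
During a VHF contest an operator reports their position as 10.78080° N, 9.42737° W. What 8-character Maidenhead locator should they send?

Shift to the Maidenhead origin (180°W, 90°S): lon 170.57263, lat 100.78080.
Field (20°×10°, letters A–R): lon ⌊170.57263/20⌋ = 8 → I; lat ⌊100.78080/10⌋ = 10 → K.
Square (2°×1°, digits 0–9): lon ⌊10.57263/2⌋ = 5; lat ⌊0.78080/1⌋ = 0.
Subsquare (5′×2.5′, letters a–x): lon ⌊0.57263/0.0833333⌋ = 6 → g; lat ⌊0.78080/0.0416667⌋ = 18 → s.
Extended square (30″×15″, digits 0–9): lon ⌊0.07263/0.00833333⌋ = 8; lat ⌊0.03080/0.00416667⌋ = 7.

IK50gs87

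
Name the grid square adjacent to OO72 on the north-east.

Longitude square 7; +1 → 8.
Latitude square 2; +1 → 3.

OO83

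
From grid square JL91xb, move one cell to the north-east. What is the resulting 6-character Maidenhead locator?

Longitude subsquare x = 23; +1 → 24, wraps to 0 = a, carry into square.
Longitude square 9; +1 → 10, wraps to 0, carry into field.
Longitude field J = 9; +1 → 10 = K.
Latitude subsquare b = 1; +1 → 2 = c.

KL01ac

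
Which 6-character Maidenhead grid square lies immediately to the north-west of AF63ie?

Longitude subsquare i = 8; −1 → 7 = h.
Latitude subsquare e = 4; +1 → 5 = f.

AF63hf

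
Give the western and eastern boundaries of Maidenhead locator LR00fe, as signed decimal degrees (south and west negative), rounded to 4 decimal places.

Field L=11, R=17: +11·20° lon, +17·10° lat → SW at lon 40°, lat 80°.
Square 0, 0: +0·2° lon, +0·1° lat → SW at lon 40°, lat 80°.
Subsquare f=5, e=4: +5·0.0833333° lon, +4·0.0416667° lat → SW at lon 40.4167°, lat 80.1667°.
Cell spans 0.0833333° lon × 0.0416667° lat.
west 40.4167, east 40.5000.

40.4167, 40.5000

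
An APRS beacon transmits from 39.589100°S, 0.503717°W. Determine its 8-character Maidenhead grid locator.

Shift to the Maidenhead origin (180°W, 90°S): lon 179.49628, lat 50.41090.
Field (20°×10°, letters A–R): 179.49628/20 → 8 → I, 50.41090/10 → 5 → F; chars IF.
Square (2°×1°, digits 0–9): 19.49628/2 → 9, 0.41090/1 → 0; chars 90.
Subsquare (5′×2.5′, letters a–x): 1.49628/0.0833333 → 17 → r, 0.41090/0.0416667 → 9 → j; chars rj.
Extended square (30″×15″, digits 0–9): 0.07962/0.00833333 → 9, 0.03590/0.00416667 → 8; chars 98.

IF90rj98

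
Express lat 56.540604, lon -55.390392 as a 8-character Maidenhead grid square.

GO26hm39

Offset from 180°W / 90°S: lon 124.60961°, lat 146.54060°.
Field: lon ⌊124.60961/20⌋ = 6 → G; lat ⌊146.54060/10⌋ = 14 → O.
Square: lon ⌊4.60961/2⌋ = 2; lat ⌊6.54060/1⌋ = 6.
Subsquare: lon ⌊0.60961/0.0833333⌋ = 7 → h; lat ⌊0.54060/0.0416667⌋ = 12 → m.
Extended square: lon ⌊0.02627/0.00833333⌋ = 3; lat ⌊0.04060/0.00416667⌋ = 9.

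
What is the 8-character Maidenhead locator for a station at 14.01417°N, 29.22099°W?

Add 180° to longitude and 90° to latitude: 150.77901, 104.01417.
Field (20°×10°, letters A–R): 150.77901/20 → 7 → H, 104.01417/10 → 10 → K; chars HK.
Square (2°×1°, digits 0–9): 10.77901/2 → 5, 4.01417/1 → 4; chars 54.
Subsquare (5′×2.5′, letters a–x): 0.77901/0.0833333 → 9 → j, 0.01417/0.0416667 → 0 → a; chars ja.
Extended square (30″×15″, digits 0–9): 0.02901/0.00833333 → 3, 0.01417/0.00416667 → 3; chars 33.

HK54ja33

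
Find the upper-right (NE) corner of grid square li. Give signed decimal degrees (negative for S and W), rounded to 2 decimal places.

Field L=11, I=8: +11·20° lon, +8·10° lat → SW at lon 40°, lat -10°.
Cell spans 20° lon × 10° lat. NE corner is SW corner plus one full cell.
latitude 0.00, longitude 60.00.

0.00, 60.00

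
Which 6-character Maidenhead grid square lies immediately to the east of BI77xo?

Longitude subsquare x = 23; +1 → 24, wraps to 0 = a, carry into square.
Longitude square 7; +1 → 8.
The latitude characters are unchanged.

BI87ao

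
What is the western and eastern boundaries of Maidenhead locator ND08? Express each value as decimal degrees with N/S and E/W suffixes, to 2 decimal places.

80.00° E, 82.00° E

Field N=13, D=3: +13·20° lon, +3·10° lat → SW at lon 80°, lat -60°.
Square 0, 8: +0·2° lon, +8·1° lat → SW at lon 80°, lat -52°.
Cell spans 2° lon × 1° lat.
west 80.00° E, east 82.00° E.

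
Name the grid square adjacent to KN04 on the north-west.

JN95

Longitude square 0; −1 → -1, wraps to 9, carry into field.
Longitude field K = 10; −1 → 9 = J.
Latitude square 4; +1 → 5.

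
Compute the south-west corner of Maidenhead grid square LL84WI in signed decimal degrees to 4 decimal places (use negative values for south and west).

Field L=11, L=11: +11·20° lon, +11·10° lat → SW at lon 40°, lat 20°.
Square 8, 4: +8·2° lon, +4·1° lat → SW at lon 56°, lat 24°.
Subsquare w=22, i=8: +22·0.0833333° lon, +8·0.0416667° lat → SW at lon 57.8333°, lat 24.3333°.
latitude 24.3333, longitude 57.8333.

24.3333, 57.8333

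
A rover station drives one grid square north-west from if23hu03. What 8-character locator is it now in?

IF23gu94

Longitude extended square 0; −1 → -1, wraps to 9, carry into subsquare.
Longitude subsquare h = 7; −1 → 6 = g.
Latitude extended square 3; +1 → 4.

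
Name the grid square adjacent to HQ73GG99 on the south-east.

HQ73hg08

Longitude extended square 9; +1 → 10, wraps to 0, carry into subsquare.
Longitude subsquare g = 6; +1 → 7 = h.
Latitude extended square 9; −1 → 8.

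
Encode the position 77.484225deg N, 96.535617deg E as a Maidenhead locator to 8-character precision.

Shift to the Maidenhead origin (180°W, 90°S): lon 276.53562, lat 167.48422.
Field: 276.53562/20 → 13 → N, 167.48422/10 → 16 → Q; chars NQ.
Square: 16.53562/2 → 8, 7.48422/1 → 7; chars 87.
Subsquare: 0.53562/0.0833333 → 6 → g, 0.48422/0.0416667 → 11 → l; chars gl.
Extended square: 0.03562/0.00833333 → 4, 0.02589/0.00416667 → 6; chars 46.

NQ87gl46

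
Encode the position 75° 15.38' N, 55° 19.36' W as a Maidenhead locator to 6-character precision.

Shift to the Maidenhead origin (180°W, 90°S): lon 124.6773, lat 165.2563.
Field: lon ⌊124.6773/20⌋ = 6 → G; lat ⌊165.2563/10⌋ = 16 → Q.
Square: lon ⌊4.6773/2⌋ = 2; lat ⌊5.2563/1⌋ = 5.
Subsquare: lon ⌊0.6773/0.0833333⌋ = 8 → i; lat ⌊0.2563/0.0416667⌋ = 6 → g.

GQ25ig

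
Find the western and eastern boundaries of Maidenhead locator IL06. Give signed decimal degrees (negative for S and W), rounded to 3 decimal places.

-20.000, -18.000

Field I=8, L=11: +8·20° lon, +11·10° lat → SW at lon -20°, lat 20°.
Square 0, 6: +0·2° lon, +6·1° lat → SW at lon -20°, lat 26°.
Cell spans 2° lon × 1° lat.
west -20.000, east -18.000.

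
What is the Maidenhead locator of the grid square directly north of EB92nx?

EB93na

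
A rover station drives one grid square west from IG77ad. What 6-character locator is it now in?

IG67xd

Longitude subsquare a = 0; −1 → -1, wraps to 23 = x, carry into square.
Longitude square 7; −1 → 6.
The latitude characters are unchanged.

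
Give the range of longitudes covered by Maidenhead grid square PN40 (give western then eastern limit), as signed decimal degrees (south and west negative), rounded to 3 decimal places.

128.000, 130.000

Field P=15, N=13: +15·20° lon, +13·10° lat → SW at lon 120°, lat 40°.
Square 4, 0: +4·2° lon, +0·1° lat → SW at lon 128°, lat 40°.
Cell spans 2° lon × 1° lat.
west 128.000, east 130.000.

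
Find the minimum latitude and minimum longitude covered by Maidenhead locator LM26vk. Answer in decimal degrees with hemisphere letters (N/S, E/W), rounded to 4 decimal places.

Field L=11, M=12: +11·20° lon, +12·10° lat → SW at lon 40°, lat 30°.
Square 2, 6: +2·2° lon, +6·1° lat → SW at lon 44°, lat 36°.
Subsquare v=21, k=10: +21·0.0833333° lon, +10·0.0416667° lat → SW at lon 45.75°, lat 36.4167°.
latitude 36.4167° N, longitude 45.7500° E.

36.4167° N, 45.7500° E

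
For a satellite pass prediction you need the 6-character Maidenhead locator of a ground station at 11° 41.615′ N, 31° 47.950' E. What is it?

Add 180° to longitude and 90° to latitude: 211.7992, 101.6936.
Field: lon ⌊211.7992/20⌋ = 10 → K; lat ⌊101.6936/10⌋ = 10 → K.
Square: lon ⌊11.7992/2⌋ = 5; lat ⌊1.6936/1⌋ = 1.
Subsquare: lon ⌊1.7992/0.0833333⌋ = 21 → v; lat ⌊0.6936/0.0416667⌋ = 16 → q.

KK51vq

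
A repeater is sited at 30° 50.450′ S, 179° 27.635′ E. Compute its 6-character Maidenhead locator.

Shift to the Maidenhead origin (180°W, 90°S): lon 359.4606, lat 59.1592.
Field: lon ⌊359.4606/20⌋ = 17 → R; lat ⌊59.1592/10⌋ = 5 → F.
Square: lon ⌊19.4606/2⌋ = 9; lat ⌊9.1592/1⌋ = 9.
Subsquare: lon ⌊1.4606/0.0833333⌋ = 17 → r; lat ⌊0.1592/0.0416667⌋ = 3 → d.

RF99rd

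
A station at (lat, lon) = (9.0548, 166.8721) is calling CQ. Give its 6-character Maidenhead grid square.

Shift to the Maidenhead origin (180°W, 90°S): lon 346.8721, lat 99.0548.
Field (20°×10°, letters A–R): lon ⌊346.8721/20⌋ = 17 → R; lat ⌊99.0548/10⌋ = 9 → J.
Square (2°×1°, digits 0–9): lon ⌊6.8721/2⌋ = 3; lat ⌊9.0548/1⌋ = 9.
Subsquare (5′×2.5′, letters a–x): lon ⌊0.8721/0.0833333⌋ = 10 → k; lat ⌊0.0548/0.0416667⌋ = 1 → b.

RJ39kb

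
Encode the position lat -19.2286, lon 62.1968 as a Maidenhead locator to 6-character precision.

MH10cs

Offset from 180°W / 90°S: lon 242.1968°, lat 70.7714°.
Field: lon ⌊242.1968/20⌋ = 12 → M; lat ⌊70.7714/10⌋ = 7 → H.
Square: lon ⌊2.1968/2⌋ = 1; lat ⌊0.7714/1⌋ = 0.
Subsquare: lon ⌊0.1968/0.0833333⌋ = 2 → c; lat ⌊0.7714/0.0416667⌋ = 18 → s.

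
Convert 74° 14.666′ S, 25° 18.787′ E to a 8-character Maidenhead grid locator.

Offset from 180°W / 90°S: lon 205.31312°, lat 15.75557°.
Field (20°×10°, letters A–R): lon ⌊205.31312/20⌋ = 10 → K; lat ⌊15.75557/10⌋ = 1 → B.
Square (2°×1°, digits 0–9): lon ⌊5.31312/2⌋ = 2; lat ⌊5.75557/1⌋ = 5.
Subsquare (5′×2.5′, letters a–x): lon ⌊1.31312/0.0833333⌋ = 15 → p; lat ⌊0.75557/0.0416667⌋ = 18 → s.
Extended square (30″×15″, digits 0–9): lon ⌊0.06312/0.00833333⌋ = 7; lat ⌊0.00557/0.00416667⌋ = 1.

KB25ps71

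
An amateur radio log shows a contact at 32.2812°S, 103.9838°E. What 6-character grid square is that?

Offset from 180°W / 90°S: lon 283.9838°, lat 57.7188°.
Field: 283.9838/20 → 14 → O, 57.7188/10 → 5 → F; chars OF.
Square: 3.9838/2 → 1, 7.7188/1 → 7; chars 17.
Subsquare: 1.9838/0.0833333 → 23 → x, 0.7188/0.0416667 → 17 → r; chars xr.

OF17xr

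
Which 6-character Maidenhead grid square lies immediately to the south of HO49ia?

Latitude subsquare a = 0; −1 → -1, wraps to 23 = x, carry into square.
Latitude square 9; −1 → 8.
The longitude characters are unchanged.

HO48ix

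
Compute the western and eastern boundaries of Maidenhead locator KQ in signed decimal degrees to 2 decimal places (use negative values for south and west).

20.00, 40.00

Field K=10, Q=16: +10·20° lon, +16·10° lat → SW at lon 20°, lat 70°.
Cell spans 20° lon × 10° lat.
west 20.00, east 40.00.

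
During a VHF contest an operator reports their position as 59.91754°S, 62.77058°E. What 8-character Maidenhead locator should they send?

Add 180° to longitude and 90° to latitude: 242.77058, 30.08246.
Field: lon ⌊242.77058/20⌋ = 12 → M; lat ⌊30.08246/10⌋ = 3 → D.
Square: lon ⌊2.77058/2⌋ = 1; lat ⌊0.08246/1⌋ = 0.
Subsquare: lon ⌊0.77058/0.0833333⌋ = 9 → j; lat ⌊0.08246/0.0416667⌋ = 1 → b.
Extended square: lon ⌊0.02058/0.00833333⌋ = 2; lat ⌊0.04079/0.00416667⌋ = 9.

MD10jb29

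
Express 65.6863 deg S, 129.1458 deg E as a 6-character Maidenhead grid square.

PC44nh

Shift to the Maidenhead origin (180°W, 90°S): lon 309.1458, lat 24.3137.
Field: lon ⌊309.1458/20⌋ = 15 → P; lat ⌊24.3137/10⌋ = 2 → C.
Square: lon ⌊9.1458/2⌋ = 4; lat ⌊4.3137/1⌋ = 4.
Subsquare: lon ⌊1.1458/0.0833333⌋ = 13 → n; lat ⌊0.3137/0.0416667⌋ = 7 → h.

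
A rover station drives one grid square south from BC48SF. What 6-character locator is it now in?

BC48se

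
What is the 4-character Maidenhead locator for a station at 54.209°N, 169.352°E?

RO44

Shift to the Maidenhead origin (180°W, 90°S): lon 349.35, lat 144.21.
Field (20°×10°, letters A–R): lon ⌊349.35/20⌋ = 17 → R; lat ⌊144.21/10⌋ = 14 → O.
Square (2°×1°, digits 0–9): lon ⌊9.35/2⌋ = 4; lat ⌊4.21/1⌋ = 4.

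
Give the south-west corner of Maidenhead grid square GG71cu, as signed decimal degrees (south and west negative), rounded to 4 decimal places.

-28.1667, -45.8333

Field G=6, G=6: +6·20° lon, +6·10° lat → SW at lon -60°, lat -30°.
Square 7, 1: +7·2° lon, +1·1° lat → SW at lon -46°, lat -29°.
Subsquare c=2, u=20: +2·0.0833333° lon, +20·0.0416667° lat → SW at lon -45.8333°, lat -28.1667°.
latitude -28.1667, longitude -45.8333.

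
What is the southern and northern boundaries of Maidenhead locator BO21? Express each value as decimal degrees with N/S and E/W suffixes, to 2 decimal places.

Field B=1, O=14: +1·20° lon, +14·10° lat → SW at lon -160°, lat 50°.
Square 2, 1: +2·2° lon, +1·1° lat → SW at lon -156°, lat 51°.
Cell spans 2° lon × 1° lat.
south 51.00° N, north 52.00° N.

51.00° N, 52.00° N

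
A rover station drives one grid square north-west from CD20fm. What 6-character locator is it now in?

CD20en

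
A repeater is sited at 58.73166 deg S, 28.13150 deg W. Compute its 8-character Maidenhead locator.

HD51wg44

Shift to the Maidenhead origin (180°W, 90°S): lon 151.86850, lat 31.26834.
Field: 151.86850/20 → 7 → H, 31.26834/10 → 3 → D; chars HD.
Square: 11.86850/2 → 5, 1.26834/1 → 1; chars 51.
Subsquare: 1.86850/0.0833333 → 22 → w, 0.26834/0.0416667 → 6 → g; chars wg.
Extended square: 0.03517/0.00833333 → 4, 0.01834/0.00416667 → 4; chars 44.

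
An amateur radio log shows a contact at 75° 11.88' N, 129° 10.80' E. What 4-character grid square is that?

PQ45

Add 180° to longitude and 90° to latitude: 309.18, 165.20.
Field: lon ⌊309.18/20⌋ = 15 → P; lat ⌊165.20/10⌋ = 16 → Q.
Square: lon ⌊9.18/2⌋ = 4; lat ⌊5.20/1⌋ = 5.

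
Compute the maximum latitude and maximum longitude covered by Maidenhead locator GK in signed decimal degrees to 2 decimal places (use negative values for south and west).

Field G=6, K=10: +6·20° lon, +10·10° lat → SW at lon -60°, lat 10°.
Cell spans 20° lon × 10° lat. NE corner is SW corner plus one full cell.
latitude 20.00, longitude -40.00.

20.00, -40.00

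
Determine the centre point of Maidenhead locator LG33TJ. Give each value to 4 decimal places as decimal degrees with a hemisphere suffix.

26.6042° S, 47.6250° E

Field L=11, G=6: +11·20° lon, +6·10° lat → SW at lon 40°, lat -30°.
Square 3, 3: +3·2° lon, +3·1° lat → SW at lon 46°, lat -27°.
Subsquare t=19, j=9: +19·0.0833333° lon, +9·0.0416667° lat → SW at lon 47.5833°, lat -26.625°.
Cell spans 0.0833333° lon × 0.0416667° lat. Centre is SW corner plus half of each.
latitude 26.6042° S, longitude 47.6250° E.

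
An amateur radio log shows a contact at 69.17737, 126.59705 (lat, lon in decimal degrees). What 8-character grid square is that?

Shift to the Maidenhead origin (180°W, 90°S): lon 306.59705, lat 159.17737.
Field: lon ⌊306.59705/20⌋ = 15 → P; lat ⌊159.17737/10⌋ = 15 → P.
Square: lon ⌊6.59705/2⌋ = 3; lat ⌊9.17737/1⌋ = 9.
Subsquare: lon ⌊0.59705/0.0833333⌋ = 7 → h; lat ⌊0.17737/0.0416667⌋ = 4 → e.
Extended square: lon ⌊0.01372/0.00833333⌋ = 1; lat ⌊0.01070/0.00416667⌋ = 2.

PP39he12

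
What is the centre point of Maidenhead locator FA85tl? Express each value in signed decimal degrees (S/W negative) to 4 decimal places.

Field F=5, A=0: +5·20° lon, +0·10° lat → SW at lon -80°, lat -90°.
Square 8, 5: +8·2° lon, +5·1° lat → SW at lon -64°, lat -85°.
Subsquare t=19, l=11: +19·0.0833333° lon, +11·0.0416667° lat → SW at lon -62.4167°, lat -84.5417°.
Cell spans 0.0833333° lon × 0.0416667° lat. Centre is SW corner plus half of each.
latitude -84.5208, longitude -62.3750.

-84.5208, -62.3750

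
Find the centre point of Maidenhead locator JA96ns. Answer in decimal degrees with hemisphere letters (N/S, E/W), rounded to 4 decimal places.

83.2292° S, 19.1250° E

Field J=9, A=0: +9·20° lon, +0·10° lat → SW at lon 0°, lat -90°.
Square 9, 6: +9·2° lon, +6·1° lat → SW at lon 18°, lat -84°.
Subsquare n=13, s=18: +13·0.0833333° lon, +18·0.0416667° lat → SW at lon 19.0833°, lat -83.25°.
Cell spans 0.0833333° lon × 0.0416667° lat. Centre is SW corner plus half of each.
latitude 83.2292° S, longitude 19.1250° E.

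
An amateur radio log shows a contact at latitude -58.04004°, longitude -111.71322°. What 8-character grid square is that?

Add 180° to longitude and 90° to latitude: 68.28678, 31.95996.
Field: lon ⌊68.28678/20⌋ = 3 → D; lat ⌊31.95996/10⌋ = 3 → D.
Square: lon ⌊8.28678/2⌋ = 4; lat ⌊1.95996/1⌋ = 1.
Subsquare: lon ⌊0.28678/0.0833333⌋ = 3 → d; lat ⌊0.95996/0.0416667⌋ = 23 → x.
Extended square: lon ⌊0.03678/0.00833333⌋ = 4; lat ⌊0.00163/0.00416667⌋ = 0.

DD41dx40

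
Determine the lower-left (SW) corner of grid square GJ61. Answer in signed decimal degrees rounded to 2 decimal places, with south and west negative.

1.00, -48.00

Field G=6, J=9: +6·20° lon, +9·10° lat → SW at lon -60°, lat 0°.
Square 6, 1: +6·2° lon, +1·1° lat → SW at lon -48°, lat 1°.
latitude 1.00, longitude -48.00.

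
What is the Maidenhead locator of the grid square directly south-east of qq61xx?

QQ71aw

Longitude subsquare x = 23; +1 → 24, wraps to 0 = a, carry into square.
Longitude square 6; +1 → 7.
Latitude subsquare x = 23; −1 → 22 = w.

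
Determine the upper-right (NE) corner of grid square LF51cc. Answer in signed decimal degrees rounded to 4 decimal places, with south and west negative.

-38.8750, 50.2500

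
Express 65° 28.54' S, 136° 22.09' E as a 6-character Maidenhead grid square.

PC84em

Offset from 180°W / 90°S: lon 316.3682°, lat 24.5243°.
Field: 316.3682/20 → 15 → P, 24.5243/10 → 2 → C; chars PC.
Square: 16.3682/2 → 8, 4.5243/1 → 4; chars 84.
Subsquare: 0.3682/0.0833333 → 4 → e, 0.5243/0.0416667 → 12 → m; chars em.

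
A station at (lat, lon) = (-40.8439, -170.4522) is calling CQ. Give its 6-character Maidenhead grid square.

AE49sd

Shift to the Maidenhead origin (180°W, 90°S): lon 9.5478, lat 49.1561.
Field: lon ⌊9.5478/20⌋ = 0 → A; lat ⌊49.1561/10⌋ = 4 → E.
Square: lon ⌊9.5478/2⌋ = 4; lat ⌊9.1561/1⌋ = 9.
Subsquare: lon ⌊1.5478/0.0833333⌋ = 18 → s; lat ⌊0.1561/0.0416667⌋ = 3 → d.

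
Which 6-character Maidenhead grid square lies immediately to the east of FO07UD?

FO07vd

Longitude subsquare u = 20; +1 → 21 = v.
The latitude characters are unchanged.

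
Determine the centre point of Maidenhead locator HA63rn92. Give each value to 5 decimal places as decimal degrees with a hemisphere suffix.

86.44792° S, 26.50417° W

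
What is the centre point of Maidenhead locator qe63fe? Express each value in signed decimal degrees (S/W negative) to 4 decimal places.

Field Q=16, E=4: +16·20° lon, +4·10° lat → SW at lon 140°, lat -50°.
Square 6, 3: +6·2° lon, +3·1° lat → SW at lon 152°, lat -47°.
Subsquare f=5, e=4: +5·0.0833333° lon, +4·0.0416667° lat → SW at lon 152.417°, lat -46.8333°.
Cell spans 0.0833333° lon × 0.0416667° lat. Centre is SW corner plus half of each.
latitude -46.8125, longitude 152.4583.

-46.8125, 152.4583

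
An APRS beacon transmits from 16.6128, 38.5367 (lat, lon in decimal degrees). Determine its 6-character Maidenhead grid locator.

KK96go

Offset from 180°W / 90°S: lon 218.5367°, lat 106.6128°.
Field: 218.5367/20 → 10 → K, 106.6128/10 → 10 → K; chars KK.
Square: 18.5367/2 → 9, 6.6128/1 → 6; chars 96.
Subsquare: 0.5367/0.0833333 → 6 → g, 0.6128/0.0416667 → 14 → o; chars go.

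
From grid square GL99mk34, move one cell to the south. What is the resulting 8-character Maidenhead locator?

GL99mk33

Latitude extended square 4; −1 → 3.
The longitude characters are unchanged.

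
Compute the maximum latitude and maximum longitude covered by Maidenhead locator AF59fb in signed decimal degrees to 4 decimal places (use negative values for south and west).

Field A=0, F=5: +0·20° lon, +5·10° lat → SW at lon -180°, lat -40°.
Square 5, 9: +5·2° lon, +9·1° lat → SW at lon -170°, lat -31°.
Subsquare f=5, b=1: +5·0.0833333° lon, +1·0.0416667° lat → SW at lon -169.583°, lat -30.9583°.
Cell spans 0.0833333° lon × 0.0416667° lat. NE corner is SW corner plus one full cell.
latitude -30.9167, longitude -169.5000.

-30.9167, -169.5000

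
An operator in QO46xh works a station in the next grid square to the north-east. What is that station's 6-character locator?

Longitude subsquare x = 23; +1 → 24, wraps to 0 = a, carry into square.
Longitude square 4; +1 → 5.
Latitude subsquare h = 7; +1 → 8 = i.

QO56ai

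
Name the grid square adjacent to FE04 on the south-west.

EE93

Longitude square 0; −1 → -1, wraps to 9, carry into field.
Longitude field F = 5; −1 → 4 = E.
Latitude square 4; −1 → 3.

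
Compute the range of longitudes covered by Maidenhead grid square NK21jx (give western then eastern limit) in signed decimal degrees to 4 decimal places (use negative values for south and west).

84.7500, 84.8333

Field N=13, K=10: +13·20° lon, +10·10° lat → SW at lon 80°, lat 10°.
Square 2, 1: +2·2° lon, +1·1° lat → SW at lon 84°, lat 11°.
Subsquare j=9, x=23: +9·0.0833333° lon, +23·0.0416667° lat → SW at lon 84.75°, lat 11.9583°.
Cell spans 0.0833333° lon × 0.0416667° lat.
west 84.7500, east 84.8333.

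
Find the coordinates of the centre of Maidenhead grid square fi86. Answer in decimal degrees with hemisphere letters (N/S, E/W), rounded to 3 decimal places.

3.500° S, 63.000° W

Field F=5, I=8: +5·20° lon, +8·10° lat → SW at lon -80°, lat -10°.
Square 8, 6: +8·2° lon, +6·1° lat → SW at lon -64°, lat -4°.
Cell spans 2° lon × 1° lat. Centre is SW corner plus half of each.
latitude 3.500° S, longitude 63.000° W.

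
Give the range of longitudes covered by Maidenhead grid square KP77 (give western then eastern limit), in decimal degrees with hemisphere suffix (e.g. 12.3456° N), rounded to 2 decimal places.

Field K=10, P=15: +10·20° lon, +15·10° lat → SW at lon 20°, lat 60°.
Square 7, 7: +7·2° lon, +7·1° lat → SW at lon 34°, lat 67°.
Cell spans 2° lon × 1° lat.
west 34.00° E, east 36.00° E.

34.00° E, 36.00° E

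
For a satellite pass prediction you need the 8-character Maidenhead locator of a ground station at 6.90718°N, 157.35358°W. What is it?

BJ16hv77

Shift to the Maidenhead origin (180°W, 90°S): lon 22.64642, lat 96.90718.
Field: 22.64642/20 → 1 → B, 96.90718/10 → 9 → J; chars BJ.
Square: 2.64642/2 → 1, 6.90718/1 → 6; chars 16.
Subsquare: 0.64642/0.0833333 → 7 → h, 0.90718/0.0416667 → 21 → v; chars hv.
Extended square: 0.06309/0.00833333 → 7, 0.03218/0.00416667 → 7; chars 77.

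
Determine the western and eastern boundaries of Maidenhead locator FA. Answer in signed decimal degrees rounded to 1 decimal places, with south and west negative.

Field F=5, A=0: +5·20° lon, +0·10° lat → SW at lon -80°, lat -90°.
Cell spans 20° lon × 10° lat.
west -80.0, east -60.0.

-80.0, -60.0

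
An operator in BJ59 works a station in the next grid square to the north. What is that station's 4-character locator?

Latitude square 9; +1 → 10, wraps to 0, carry into field.
Latitude field J = 9; +1 → 10 = K.
The longitude characters are unchanged.

BK50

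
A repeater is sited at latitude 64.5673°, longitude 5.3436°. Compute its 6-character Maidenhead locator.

Add 180° to longitude and 90° to latitude: 185.3436, 154.5673.
Field (20°×10°, letters A–R): 185.3436/20 → 9 → J, 154.5673/10 → 15 → P; chars JP.
Square (2°×1°, digits 0–9): 5.3436/2 → 2, 4.5673/1 → 4; chars 24.
Subsquare (5′×2.5′, letters a–x): 1.3436/0.0833333 → 16 → q, 0.5673/0.0416667 → 13 → n; chars qn.

JP24qn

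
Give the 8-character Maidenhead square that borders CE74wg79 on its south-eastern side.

CE74wg88

Longitude extended square 7; +1 → 8.
Latitude extended square 9; −1 → 8.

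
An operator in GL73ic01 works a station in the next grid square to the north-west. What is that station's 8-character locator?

GL73hc92

Longitude extended square 0; −1 → -1, wraps to 9, carry into subsquare.
Longitude subsquare i = 8; −1 → 7 = h.
Latitude extended square 1; +1 → 2.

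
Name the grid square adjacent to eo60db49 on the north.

EO60dc40

Latitude extended square 9; +1 → 10, wraps to 0, carry into subsquare.
Latitude subsquare b = 1; +1 → 2 = c.
The longitude characters are unchanged.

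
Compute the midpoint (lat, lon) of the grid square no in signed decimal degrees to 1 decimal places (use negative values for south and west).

Field N=13, O=14: +13·20° lon, +14·10° lat → SW at lon 80°, lat 50°.
Cell spans 20° lon × 10° lat. Centre is SW corner plus half of each.
latitude 55.0, longitude 90.0.

55.0, 90.0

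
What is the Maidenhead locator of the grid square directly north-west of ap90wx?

AP91va

Longitude subsquare w = 22; −1 → 21 = v.
Latitude subsquare x = 23; +1 → 24, wraps to 0 = a, carry into square.
Latitude square 0; +1 → 1.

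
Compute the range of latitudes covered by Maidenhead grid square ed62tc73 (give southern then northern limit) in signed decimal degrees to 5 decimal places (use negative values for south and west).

Field E=4, D=3: +4·20° lon, +3·10° lat → SW at lon -100°, lat -60°.
Square 6, 2: +6·2° lon, +2·1° lat → SW at lon -88°, lat -58°.
Subsquare t=19, c=2: +19·0.0833333° lon, +2·0.0416667° lat → SW at lon -86.4167°, lat -57.9167°.
Extended square 7, 3: +7·0.00833333° lon, +3·0.00416667° lat → SW at lon -86.3583°, lat -57.9042°.
Cell spans 0.00833333° lon × 0.00416667° lat.
south -57.90417, north -57.90000.

-57.90417, -57.90000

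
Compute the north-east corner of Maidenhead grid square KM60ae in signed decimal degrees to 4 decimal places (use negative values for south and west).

30.2083, 32.0833

Field K=10, M=12: +10·20° lon, +12·10° lat → SW at lon 20°, lat 30°.
Square 6, 0: +6·2° lon, +0·1° lat → SW at lon 32°, lat 30°.
Subsquare a=0, e=4: +0·0.0833333° lon, +4·0.0416667° lat → SW at lon 32°, lat 30.1667°.
Cell spans 0.0833333° lon × 0.0416667° lat. NE corner is SW corner plus one full cell.
latitude 30.2083, longitude 32.0833.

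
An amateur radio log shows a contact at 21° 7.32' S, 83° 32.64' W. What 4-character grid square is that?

Offset from 180°W / 90°S: lon 96.46°, lat 68.88°.
Field (20°×10°, letters A–R): 96.46/20 → 4 → E, 68.88/10 → 6 → G; chars EG.
Square (2°×1°, digits 0–9): 16.46/2 → 8, 8.88/1 → 8; chars 88.

EG88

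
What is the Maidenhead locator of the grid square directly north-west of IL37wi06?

IL37vi97

Longitude extended square 0; −1 → -1, wraps to 9, carry into subsquare.
Longitude subsquare w = 22; −1 → 21 = v.
Latitude extended square 6; +1 → 7.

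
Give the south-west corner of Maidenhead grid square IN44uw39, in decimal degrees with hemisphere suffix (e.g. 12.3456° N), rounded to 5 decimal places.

44.95417° N, 10.30833° W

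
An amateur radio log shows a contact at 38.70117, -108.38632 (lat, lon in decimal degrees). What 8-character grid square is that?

Offset from 180°W / 90°S: lon 71.61368°, lat 128.70117°.
Field (20°×10°, letters A–R): 71.61368/20 → 3 → D, 128.70117/10 → 12 → M; chars DM.
Square (2°×1°, digits 0–9): 11.61368/2 → 5, 8.70117/1 → 8; chars 58.
Subsquare (5′×2.5′, letters a–x): 1.61368/0.0833333 → 19 → t, 0.70117/0.0416667 → 16 → q; chars tq.
Extended square (30″×15″, digits 0–9): 0.03035/0.00833333 → 3, 0.03450/0.00416667 → 8; chars 38.

DM58tq38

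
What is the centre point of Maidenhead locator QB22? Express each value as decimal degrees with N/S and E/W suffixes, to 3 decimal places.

77.500° S, 145.000° E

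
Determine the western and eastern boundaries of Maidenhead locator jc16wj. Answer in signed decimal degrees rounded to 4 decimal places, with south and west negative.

Field J=9, C=2: +9·20° lon, +2·10° lat → SW at lon 0°, lat -70°.
Square 1, 6: +1·2° lon, +6·1° lat → SW at lon 2°, lat -64°.
Subsquare w=22, j=9: +22·0.0833333° lon, +9·0.0416667° lat → SW at lon 3.83333°, lat -63.625°.
Cell spans 0.0833333° lon × 0.0416667° lat.
west 3.8333, east 3.9167.

3.8333, 3.9167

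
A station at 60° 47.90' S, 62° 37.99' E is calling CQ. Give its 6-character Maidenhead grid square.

MC19he

Shift to the Maidenhead origin (180°W, 90°S): lon 242.6332, lat 29.2017.
Field (20°×10°, letters A–R): 242.6332/20 → 12 → M, 29.2017/10 → 2 → C; chars MC.
Square (2°×1°, digits 0–9): 2.6332/2 → 1, 9.2017/1 → 9; chars 19.
Subsquare (5′×2.5′, letters a–x): 0.6332/0.0833333 → 7 → h, 0.2017/0.0416667 → 4 → e; chars he.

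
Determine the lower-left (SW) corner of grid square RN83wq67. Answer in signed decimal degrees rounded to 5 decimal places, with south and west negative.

Field R=17, N=13: +17·20° lon, +13·10° lat → SW at lon 160°, lat 40°.
Square 8, 3: +8·2° lon, +3·1° lat → SW at lon 176°, lat 43°.
Subsquare w=22, q=16: +22·0.0833333° lon, +16·0.0416667° lat → SW at lon 177.833°, lat 43.6667°.
Extended square 6, 7: +6·0.00833333° lon, +7·0.00416667° lat → SW at lon 177.883°, lat 43.6958°.
latitude 43.69583, longitude 177.88333.

43.69583, 177.88333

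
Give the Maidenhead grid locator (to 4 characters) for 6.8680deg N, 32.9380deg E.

Shift to the Maidenhead origin (180°W, 90°S): lon 212.94, lat 96.87.
Field: 212.94/20 → 10 → K, 96.87/10 → 9 → J; chars KJ.
Square: 12.94/2 → 6, 6.87/1 → 6; chars 66.

KJ66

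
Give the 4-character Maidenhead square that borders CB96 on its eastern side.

DB06

Longitude square 9; +1 → 10, wraps to 0, carry into field.
Longitude field C = 2; +1 → 3 = D.
The latitude characters are unchanged.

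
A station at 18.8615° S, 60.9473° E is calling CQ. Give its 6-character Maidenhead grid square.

MH01ld

Shift to the Maidenhead origin (180°W, 90°S): lon 240.9473, lat 71.1385.
Field: 240.9473/20 → 12 → M, 71.1385/10 → 7 → H; chars MH.
Square: 0.9473/2 → 0, 1.1385/1 → 1; chars 01.
Subsquare: 0.9473/0.0833333 → 11 → l, 0.1385/0.0416667 → 3 → d; chars ld.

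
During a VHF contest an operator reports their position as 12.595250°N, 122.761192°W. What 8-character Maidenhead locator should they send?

CK82oo82

Shift to the Maidenhead origin (180°W, 90°S): lon 57.23881, lat 102.59525.
Field: lon ⌊57.23881/20⌋ = 2 → C; lat ⌊102.59525/10⌋ = 10 → K.
Square: lon ⌊17.23881/2⌋ = 8; lat ⌊2.59525/1⌋ = 2.
Subsquare: lon ⌊1.23881/0.0833333⌋ = 14 → o; lat ⌊0.59525/0.0416667⌋ = 14 → o.
Extended square: lon ⌊0.07214/0.00833333⌋ = 8; lat ⌊0.01192/0.00416667⌋ = 2.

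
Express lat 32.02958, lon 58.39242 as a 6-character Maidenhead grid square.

Shift to the Maidenhead origin (180°W, 90°S): lon 238.3924, lat 122.0296.
Field (20°×10°, letters A–R): lon ⌊238.3924/20⌋ = 11 → L; lat ⌊122.0296/10⌋ = 12 → M.
Square (2°×1°, digits 0–9): lon ⌊18.3924/2⌋ = 9; lat ⌊2.0296/1⌋ = 2.
Subsquare (5′×2.5′, letters a–x): lon ⌊0.3924/0.0833333⌋ = 4 → e; lat ⌊0.0296/0.0416667⌋ = 0 → a.

LM92ea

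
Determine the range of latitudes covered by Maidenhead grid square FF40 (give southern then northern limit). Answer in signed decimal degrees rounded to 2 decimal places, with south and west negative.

-40.00, -39.00

Field F=5, F=5: +5·20° lon, +5·10° lat → SW at lon -80°, lat -40°.
Square 4, 0: +4·2° lon, +0·1° lat → SW at lon -72°, lat -40°.
Cell spans 2° lon × 1° lat.
south -40.00, north -39.00.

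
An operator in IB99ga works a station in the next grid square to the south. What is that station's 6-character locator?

Latitude subsquare a = 0; −1 → -1, wraps to 23 = x, carry into square.
Latitude square 9; −1 → 8.
The longitude characters are unchanged.

IB98gx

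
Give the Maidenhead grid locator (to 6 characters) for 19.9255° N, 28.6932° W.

HK59pw

Add 180° to longitude and 90° to latitude: 151.3068, 109.9255.
Field: 151.3068/20 → 7 → H, 109.9255/10 → 10 → K; chars HK.
Square: 11.3068/2 → 5, 9.9255/1 → 9; chars 59.
Subsquare: 1.3068/0.0833333 → 15 → p, 0.9255/0.0416667 → 22 → w; chars pw.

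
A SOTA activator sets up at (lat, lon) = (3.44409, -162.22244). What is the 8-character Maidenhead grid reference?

AJ83vk36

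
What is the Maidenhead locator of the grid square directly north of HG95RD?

Latitude subsquare d = 3; +1 → 4 = e.
The longitude characters are unchanged.

HG95re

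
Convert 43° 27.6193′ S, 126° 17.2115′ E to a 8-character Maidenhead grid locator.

PE36dm49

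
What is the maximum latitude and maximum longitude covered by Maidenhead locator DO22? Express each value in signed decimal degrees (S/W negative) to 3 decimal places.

53.000, -114.000

Field D=3, O=14: +3·20° lon, +14·10° lat → SW at lon -120°, lat 50°.
Square 2, 2: +2·2° lon, +2·1° lat → SW at lon -116°, lat 52°.
Cell spans 2° lon × 1° lat. NE corner is SW corner plus one full cell.
latitude 53.000, longitude -114.000.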